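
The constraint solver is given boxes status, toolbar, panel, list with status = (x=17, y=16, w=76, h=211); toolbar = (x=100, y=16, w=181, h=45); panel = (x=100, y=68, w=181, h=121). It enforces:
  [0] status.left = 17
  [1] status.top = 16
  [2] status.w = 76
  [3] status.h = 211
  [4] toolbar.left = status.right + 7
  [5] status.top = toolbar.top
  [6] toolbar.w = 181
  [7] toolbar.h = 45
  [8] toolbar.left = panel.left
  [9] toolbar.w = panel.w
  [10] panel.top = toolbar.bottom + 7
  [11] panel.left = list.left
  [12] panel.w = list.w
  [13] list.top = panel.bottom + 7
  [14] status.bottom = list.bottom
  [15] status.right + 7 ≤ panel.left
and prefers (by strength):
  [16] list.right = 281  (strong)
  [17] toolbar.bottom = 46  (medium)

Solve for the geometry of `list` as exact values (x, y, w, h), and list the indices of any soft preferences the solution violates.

1. list.x = 100  [panel.left = list.left]
2. list.w = 181  [panel.w = list.w]
3. list.y = 196  [list.top = panel.bottom + 7]
4. list.h = 31  [status.bottom = list.bottom]

list = (x=100, y=196, w=181, h=31)
violated soft preferences: 17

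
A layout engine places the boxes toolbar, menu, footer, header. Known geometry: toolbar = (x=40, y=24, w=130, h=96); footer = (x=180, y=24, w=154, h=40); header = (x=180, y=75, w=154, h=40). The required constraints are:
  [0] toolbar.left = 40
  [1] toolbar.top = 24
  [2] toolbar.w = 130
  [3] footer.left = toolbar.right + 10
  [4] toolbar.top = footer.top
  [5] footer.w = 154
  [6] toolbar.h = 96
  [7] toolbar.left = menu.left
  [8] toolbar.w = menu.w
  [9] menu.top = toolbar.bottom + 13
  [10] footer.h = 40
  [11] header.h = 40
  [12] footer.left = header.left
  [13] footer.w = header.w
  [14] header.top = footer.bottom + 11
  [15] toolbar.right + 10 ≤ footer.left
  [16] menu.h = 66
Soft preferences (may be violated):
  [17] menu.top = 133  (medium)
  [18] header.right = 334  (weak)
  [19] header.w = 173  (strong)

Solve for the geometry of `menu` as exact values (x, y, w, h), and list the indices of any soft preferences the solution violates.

1. menu.x = 40  [toolbar.left = menu.left]
2. menu.w = 130  [toolbar.w = menu.w]
3. menu.y = 133  [menu.top = toolbar.bottom + 13]
4. menu.h = 66  [menu.h = 66]

menu = (x=40, y=133, w=130, h=66)
violated soft preferences: 19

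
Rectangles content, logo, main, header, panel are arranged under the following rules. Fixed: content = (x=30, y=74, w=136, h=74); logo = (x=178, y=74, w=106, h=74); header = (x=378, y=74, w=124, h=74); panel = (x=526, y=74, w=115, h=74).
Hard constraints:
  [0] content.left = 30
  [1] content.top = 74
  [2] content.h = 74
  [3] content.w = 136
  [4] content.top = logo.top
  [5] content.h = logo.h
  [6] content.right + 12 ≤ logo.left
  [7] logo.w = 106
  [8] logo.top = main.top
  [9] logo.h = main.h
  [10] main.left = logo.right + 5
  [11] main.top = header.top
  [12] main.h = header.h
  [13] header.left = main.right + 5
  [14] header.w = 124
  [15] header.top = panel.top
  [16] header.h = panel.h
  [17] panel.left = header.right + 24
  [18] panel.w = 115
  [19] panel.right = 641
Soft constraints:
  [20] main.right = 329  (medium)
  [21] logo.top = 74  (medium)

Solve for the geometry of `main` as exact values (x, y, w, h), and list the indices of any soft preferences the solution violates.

main = (x=289, y=74, w=84, h=74)
violated soft preferences: 20

1. main.y = 74  [logo.top = main.top]
2. main.h = 74  [logo.h = main.h]
3. main.x = 289  [main.left = logo.right + 5]
4. main.w = 84  [header.left = main.right + 5]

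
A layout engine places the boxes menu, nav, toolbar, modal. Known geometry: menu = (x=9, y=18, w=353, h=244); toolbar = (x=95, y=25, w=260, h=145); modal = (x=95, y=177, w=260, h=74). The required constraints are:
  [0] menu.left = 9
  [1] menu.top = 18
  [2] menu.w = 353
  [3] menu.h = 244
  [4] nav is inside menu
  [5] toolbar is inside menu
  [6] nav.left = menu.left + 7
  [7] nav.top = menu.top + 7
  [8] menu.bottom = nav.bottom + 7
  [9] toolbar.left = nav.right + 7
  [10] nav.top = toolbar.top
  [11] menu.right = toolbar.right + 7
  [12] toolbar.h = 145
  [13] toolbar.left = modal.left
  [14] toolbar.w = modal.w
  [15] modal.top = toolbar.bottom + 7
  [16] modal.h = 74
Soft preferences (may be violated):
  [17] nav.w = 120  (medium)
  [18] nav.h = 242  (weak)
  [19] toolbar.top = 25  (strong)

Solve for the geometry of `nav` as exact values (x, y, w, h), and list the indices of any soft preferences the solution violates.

1. nav.x = 16  [nav.left = menu.left + 7]
2. nav.y = 25  [nav.top = menu.top + 7]
3. nav.h = 230  [menu.bottom = nav.bottom + 7]
4. nav.w = 72  [toolbar.left = nav.right + 7]

nav = (x=16, y=25, w=72, h=230)
violated soft preferences: 17, 18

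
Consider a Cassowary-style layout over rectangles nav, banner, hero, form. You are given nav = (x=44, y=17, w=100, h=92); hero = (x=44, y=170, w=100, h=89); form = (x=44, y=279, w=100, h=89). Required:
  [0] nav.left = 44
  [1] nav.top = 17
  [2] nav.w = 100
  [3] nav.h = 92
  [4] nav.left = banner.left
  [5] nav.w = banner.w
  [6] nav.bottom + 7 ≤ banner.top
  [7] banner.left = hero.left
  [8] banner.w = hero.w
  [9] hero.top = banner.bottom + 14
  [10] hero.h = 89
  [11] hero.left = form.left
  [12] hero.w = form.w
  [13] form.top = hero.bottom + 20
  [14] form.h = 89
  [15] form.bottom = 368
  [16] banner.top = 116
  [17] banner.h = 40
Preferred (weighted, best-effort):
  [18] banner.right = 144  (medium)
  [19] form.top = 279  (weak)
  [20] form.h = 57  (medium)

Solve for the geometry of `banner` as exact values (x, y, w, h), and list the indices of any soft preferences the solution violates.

banner = (x=44, y=116, w=100, h=40)
violated soft preferences: 20

1. banner.x = 44  [nav.left = banner.left]
2. banner.w = 100  [nav.w = banner.w]
3. banner.y = 116  [banner.top = 116]
4. banner.h = 40  [banner.h = 40]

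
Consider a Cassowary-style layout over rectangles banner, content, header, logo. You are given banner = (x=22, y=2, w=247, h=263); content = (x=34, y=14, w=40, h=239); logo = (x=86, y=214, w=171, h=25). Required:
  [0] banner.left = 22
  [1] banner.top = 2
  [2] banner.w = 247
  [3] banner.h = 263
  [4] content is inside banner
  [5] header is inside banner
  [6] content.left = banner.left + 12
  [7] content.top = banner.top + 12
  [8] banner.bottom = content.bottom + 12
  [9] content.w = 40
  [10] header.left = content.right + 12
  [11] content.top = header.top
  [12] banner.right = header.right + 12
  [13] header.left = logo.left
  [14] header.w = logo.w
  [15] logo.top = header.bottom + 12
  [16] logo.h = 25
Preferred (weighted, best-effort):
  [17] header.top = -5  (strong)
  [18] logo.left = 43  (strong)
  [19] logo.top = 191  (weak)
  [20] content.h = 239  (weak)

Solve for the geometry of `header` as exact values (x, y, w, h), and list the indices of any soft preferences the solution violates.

header = (x=86, y=14, w=171, h=188)
violated soft preferences: 17, 18, 19

1. header.x = 86  [header.left = content.right + 12]
2. header.y = 14  [content.top = header.top]
3. header.w = 171  [banner.right = header.right + 12]
4. header.h = 188  [logo.top = header.bottom + 12]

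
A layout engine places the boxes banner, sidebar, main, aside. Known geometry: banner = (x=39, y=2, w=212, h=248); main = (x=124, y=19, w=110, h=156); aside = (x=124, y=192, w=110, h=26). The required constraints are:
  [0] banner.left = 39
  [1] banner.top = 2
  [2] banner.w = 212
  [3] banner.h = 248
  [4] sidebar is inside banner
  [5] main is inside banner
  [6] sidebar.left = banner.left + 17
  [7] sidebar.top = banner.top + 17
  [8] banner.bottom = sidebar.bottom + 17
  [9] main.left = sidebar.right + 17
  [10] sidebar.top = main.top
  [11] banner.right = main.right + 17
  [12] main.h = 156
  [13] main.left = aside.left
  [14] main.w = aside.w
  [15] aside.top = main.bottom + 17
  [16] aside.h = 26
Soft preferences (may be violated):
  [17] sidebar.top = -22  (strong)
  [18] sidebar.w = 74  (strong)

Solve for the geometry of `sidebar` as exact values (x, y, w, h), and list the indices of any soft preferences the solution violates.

sidebar = (x=56, y=19, w=51, h=214)
violated soft preferences: 17, 18

1. sidebar.x = 56  [sidebar.left = banner.left + 17]
2. sidebar.y = 19  [sidebar.top = banner.top + 17]
3. sidebar.h = 214  [banner.bottom = sidebar.bottom + 17]
4. sidebar.w = 51  [main.left = sidebar.right + 17]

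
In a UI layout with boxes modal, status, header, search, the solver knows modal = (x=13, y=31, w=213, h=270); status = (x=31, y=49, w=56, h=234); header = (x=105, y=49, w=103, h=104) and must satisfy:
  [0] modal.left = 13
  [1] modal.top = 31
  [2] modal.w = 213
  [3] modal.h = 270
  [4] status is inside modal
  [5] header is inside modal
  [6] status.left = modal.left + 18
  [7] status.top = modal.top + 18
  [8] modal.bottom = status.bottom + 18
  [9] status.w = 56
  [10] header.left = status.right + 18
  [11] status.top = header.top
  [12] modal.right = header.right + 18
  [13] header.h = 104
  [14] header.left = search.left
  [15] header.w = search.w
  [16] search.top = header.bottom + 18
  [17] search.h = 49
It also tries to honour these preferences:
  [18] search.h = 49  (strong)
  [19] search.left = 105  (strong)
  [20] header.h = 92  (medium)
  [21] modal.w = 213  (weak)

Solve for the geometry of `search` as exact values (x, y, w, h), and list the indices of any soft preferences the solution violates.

search = (x=105, y=171, w=103, h=49)
violated soft preferences: 20

1. search.x = 105  [header.left = search.left]
2. search.w = 103  [header.w = search.w]
3. search.y = 171  [search.top = header.bottom + 18]
4. search.h = 49  [search.h = 49]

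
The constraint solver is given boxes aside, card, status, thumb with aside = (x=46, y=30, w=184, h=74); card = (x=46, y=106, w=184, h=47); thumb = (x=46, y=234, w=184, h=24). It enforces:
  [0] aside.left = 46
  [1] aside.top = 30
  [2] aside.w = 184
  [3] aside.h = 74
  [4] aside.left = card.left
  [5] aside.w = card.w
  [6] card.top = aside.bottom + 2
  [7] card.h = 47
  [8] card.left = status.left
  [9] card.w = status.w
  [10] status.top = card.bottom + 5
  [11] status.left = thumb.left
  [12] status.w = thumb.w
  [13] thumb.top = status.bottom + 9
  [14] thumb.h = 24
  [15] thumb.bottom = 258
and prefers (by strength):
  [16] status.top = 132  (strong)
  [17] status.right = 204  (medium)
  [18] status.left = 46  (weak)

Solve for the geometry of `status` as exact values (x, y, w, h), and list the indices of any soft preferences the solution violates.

1. status.x = 46  [card.left = status.left]
2. status.w = 184  [card.w = status.w]
3. status.y = 158  [status.top = card.bottom + 5]
4. status.h = 67  [thumb.top = status.bottom + 9]

status = (x=46, y=158, w=184, h=67)
violated soft preferences: 16, 17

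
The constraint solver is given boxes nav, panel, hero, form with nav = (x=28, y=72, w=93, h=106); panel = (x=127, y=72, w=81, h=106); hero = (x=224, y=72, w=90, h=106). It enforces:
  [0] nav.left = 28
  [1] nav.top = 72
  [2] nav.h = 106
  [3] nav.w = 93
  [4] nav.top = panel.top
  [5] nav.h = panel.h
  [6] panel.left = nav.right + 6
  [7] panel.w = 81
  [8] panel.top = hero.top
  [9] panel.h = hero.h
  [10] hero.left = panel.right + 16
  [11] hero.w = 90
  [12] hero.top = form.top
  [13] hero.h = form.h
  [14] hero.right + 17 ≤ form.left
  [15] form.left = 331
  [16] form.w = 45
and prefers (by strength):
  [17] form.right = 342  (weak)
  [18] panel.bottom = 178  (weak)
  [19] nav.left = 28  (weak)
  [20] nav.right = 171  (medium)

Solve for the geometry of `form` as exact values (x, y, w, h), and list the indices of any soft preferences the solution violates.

form = (x=331, y=72, w=45, h=106)
violated soft preferences: 17, 20

1. form.y = 72  [hero.top = form.top]
2. form.h = 106  [hero.h = form.h]
3. form.x = 331  [form.left = 331]
4. form.w = 45  [form.w = 45]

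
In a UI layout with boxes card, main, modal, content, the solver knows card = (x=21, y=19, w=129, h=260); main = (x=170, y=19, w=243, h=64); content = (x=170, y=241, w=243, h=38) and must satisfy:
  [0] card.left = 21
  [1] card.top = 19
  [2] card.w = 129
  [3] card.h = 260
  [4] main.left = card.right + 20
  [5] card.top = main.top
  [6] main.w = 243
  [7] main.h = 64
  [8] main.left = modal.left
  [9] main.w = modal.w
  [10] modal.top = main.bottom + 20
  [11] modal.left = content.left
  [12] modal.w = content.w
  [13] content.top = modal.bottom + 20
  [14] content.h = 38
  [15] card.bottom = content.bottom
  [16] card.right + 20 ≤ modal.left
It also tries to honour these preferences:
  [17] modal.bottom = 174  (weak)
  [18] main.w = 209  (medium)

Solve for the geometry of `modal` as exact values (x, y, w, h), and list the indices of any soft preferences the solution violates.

1. modal.x = 170  [main.left = modal.left]
2. modal.w = 243  [main.w = modal.w]
3. modal.y = 103  [modal.top = main.bottom + 20]
4. modal.h = 118  [content.top = modal.bottom + 20]

modal = (x=170, y=103, w=243, h=118)
violated soft preferences: 17, 18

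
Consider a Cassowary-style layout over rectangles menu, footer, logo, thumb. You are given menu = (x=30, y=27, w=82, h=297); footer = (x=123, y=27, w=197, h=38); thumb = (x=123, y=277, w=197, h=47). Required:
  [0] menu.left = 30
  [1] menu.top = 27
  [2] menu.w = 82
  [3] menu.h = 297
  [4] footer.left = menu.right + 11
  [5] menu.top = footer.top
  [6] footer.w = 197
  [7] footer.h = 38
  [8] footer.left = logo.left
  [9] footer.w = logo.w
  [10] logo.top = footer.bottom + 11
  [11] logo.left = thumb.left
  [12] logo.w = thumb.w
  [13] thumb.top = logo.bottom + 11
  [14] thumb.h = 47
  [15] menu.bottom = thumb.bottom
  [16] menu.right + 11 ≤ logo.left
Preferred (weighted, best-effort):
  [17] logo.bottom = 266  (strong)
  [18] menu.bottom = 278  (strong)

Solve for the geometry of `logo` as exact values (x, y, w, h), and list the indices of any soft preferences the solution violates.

1. logo.x = 123  [footer.left = logo.left]
2. logo.w = 197  [footer.w = logo.w]
3. logo.y = 76  [logo.top = footer.bottom + 11]
4. logo.h = 190  [thumb.top = logo.bottom + 11]

logo = (x=123, y=76, w=197, h=190)
violated soft preferences: 18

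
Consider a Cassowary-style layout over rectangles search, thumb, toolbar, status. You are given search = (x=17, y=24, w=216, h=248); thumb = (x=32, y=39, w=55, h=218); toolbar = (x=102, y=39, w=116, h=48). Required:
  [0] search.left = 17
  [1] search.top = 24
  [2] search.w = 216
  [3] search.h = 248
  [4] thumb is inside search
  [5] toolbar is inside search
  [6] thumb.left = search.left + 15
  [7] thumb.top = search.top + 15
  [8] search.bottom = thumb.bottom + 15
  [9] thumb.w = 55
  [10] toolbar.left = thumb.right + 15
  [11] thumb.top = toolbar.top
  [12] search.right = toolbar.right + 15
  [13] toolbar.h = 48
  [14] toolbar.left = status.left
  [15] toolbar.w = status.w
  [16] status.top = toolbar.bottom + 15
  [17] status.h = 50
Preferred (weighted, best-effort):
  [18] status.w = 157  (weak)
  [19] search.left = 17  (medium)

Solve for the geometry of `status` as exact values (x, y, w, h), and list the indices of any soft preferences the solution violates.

status = (x=102, y=102, w=116, h=50)
violated soft preferences: 18

1. status.x = 102  [toolbar.left = status.left]
2. status.w = 116  [toolbar.w = status.w]
3. status.y = 102  [status.top = toolbar.bottom + 15]
4. status.h = 50  [status.h = 50]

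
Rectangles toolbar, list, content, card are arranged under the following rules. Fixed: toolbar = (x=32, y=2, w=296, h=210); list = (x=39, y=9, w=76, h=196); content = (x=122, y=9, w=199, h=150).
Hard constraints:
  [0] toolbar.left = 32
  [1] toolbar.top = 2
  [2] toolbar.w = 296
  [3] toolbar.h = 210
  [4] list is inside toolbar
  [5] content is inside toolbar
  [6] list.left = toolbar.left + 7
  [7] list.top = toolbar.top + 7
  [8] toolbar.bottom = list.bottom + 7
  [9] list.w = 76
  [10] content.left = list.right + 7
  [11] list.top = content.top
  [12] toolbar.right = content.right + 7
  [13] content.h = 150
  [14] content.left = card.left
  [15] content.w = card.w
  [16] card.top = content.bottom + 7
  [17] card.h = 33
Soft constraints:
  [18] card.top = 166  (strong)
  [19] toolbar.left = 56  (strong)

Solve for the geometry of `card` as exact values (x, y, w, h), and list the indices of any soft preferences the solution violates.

card = (x=122, y=166, w=199, h=33)
violated soft preferences: 19

1. card.x = 122  [content.left = card.left]
2. card.w = 199  [content.w = card.w]
3. card.y = 166  [card.top = content.bottom + 7]
4. card.h = 33  [card.h = 33]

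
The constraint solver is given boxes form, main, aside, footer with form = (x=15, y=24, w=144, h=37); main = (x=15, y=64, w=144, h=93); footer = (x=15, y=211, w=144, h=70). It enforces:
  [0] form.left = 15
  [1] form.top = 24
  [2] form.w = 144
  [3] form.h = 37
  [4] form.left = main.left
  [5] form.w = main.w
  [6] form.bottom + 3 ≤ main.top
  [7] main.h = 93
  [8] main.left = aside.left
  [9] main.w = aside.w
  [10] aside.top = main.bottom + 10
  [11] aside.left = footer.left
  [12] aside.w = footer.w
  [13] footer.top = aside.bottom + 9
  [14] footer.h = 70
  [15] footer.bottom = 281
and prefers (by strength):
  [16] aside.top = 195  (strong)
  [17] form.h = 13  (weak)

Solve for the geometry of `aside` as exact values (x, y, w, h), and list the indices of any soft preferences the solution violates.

aside = (x=15, y=167, w=144, h=35)
violated soft preferences: 16, 17

1. aside.x = 15  [main.left = aside.left]
2. aside.w = 144  [main.w = aside.w]
3. aside.y = 167  [aside.top = main.bottom + 10]
4. aside.h = 35  [footer.top = aside.bottom + 9]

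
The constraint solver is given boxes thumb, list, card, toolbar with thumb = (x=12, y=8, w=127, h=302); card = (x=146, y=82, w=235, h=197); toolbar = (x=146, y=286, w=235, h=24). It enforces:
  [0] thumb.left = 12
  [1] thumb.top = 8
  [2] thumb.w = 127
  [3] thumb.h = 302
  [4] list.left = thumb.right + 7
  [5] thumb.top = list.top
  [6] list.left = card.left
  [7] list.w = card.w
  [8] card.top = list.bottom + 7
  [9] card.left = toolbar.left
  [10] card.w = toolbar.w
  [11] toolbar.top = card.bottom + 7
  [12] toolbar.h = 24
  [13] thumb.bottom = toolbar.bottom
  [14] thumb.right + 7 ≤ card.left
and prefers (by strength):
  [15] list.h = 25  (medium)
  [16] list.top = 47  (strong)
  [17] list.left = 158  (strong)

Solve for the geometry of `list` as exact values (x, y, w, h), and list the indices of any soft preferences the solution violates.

list = (x=146, y=8, w=235, h=67)
violated soft preferences: 15, 16, 17

1. list.x = 146  [list.left = thumb.right + 7]
2. list.y = 8  [thumb.top = list.top]
3. list.w = 235  [list.w = card.w]
4. list.h = 67  [card.top = list.bottom + 7]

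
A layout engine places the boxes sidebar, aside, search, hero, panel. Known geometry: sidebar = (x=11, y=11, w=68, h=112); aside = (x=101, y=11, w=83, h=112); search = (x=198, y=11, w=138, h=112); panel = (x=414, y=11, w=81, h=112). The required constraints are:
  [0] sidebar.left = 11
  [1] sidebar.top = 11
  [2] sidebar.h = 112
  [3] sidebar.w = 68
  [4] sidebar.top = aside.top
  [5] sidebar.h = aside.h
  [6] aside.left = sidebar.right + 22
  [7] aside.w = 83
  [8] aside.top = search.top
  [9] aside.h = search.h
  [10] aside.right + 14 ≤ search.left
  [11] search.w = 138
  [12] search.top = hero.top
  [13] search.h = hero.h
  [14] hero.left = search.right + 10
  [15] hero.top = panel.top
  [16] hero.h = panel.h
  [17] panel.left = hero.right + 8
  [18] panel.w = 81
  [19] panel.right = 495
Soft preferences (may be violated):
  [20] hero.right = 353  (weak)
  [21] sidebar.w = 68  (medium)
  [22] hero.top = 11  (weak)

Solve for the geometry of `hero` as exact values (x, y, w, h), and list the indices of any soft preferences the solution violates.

1. hero.y = 11  [search.top = hero.top]
2. hero.h = 112  [search.h = hero.h]
3. hero.x = 346  [hero.left = search.right + 10]
4. hero.w = 60  [panel.left = hero.right + 8]

hero = (x=346, y=11, w=60, h=112)
violated soft preferences: 20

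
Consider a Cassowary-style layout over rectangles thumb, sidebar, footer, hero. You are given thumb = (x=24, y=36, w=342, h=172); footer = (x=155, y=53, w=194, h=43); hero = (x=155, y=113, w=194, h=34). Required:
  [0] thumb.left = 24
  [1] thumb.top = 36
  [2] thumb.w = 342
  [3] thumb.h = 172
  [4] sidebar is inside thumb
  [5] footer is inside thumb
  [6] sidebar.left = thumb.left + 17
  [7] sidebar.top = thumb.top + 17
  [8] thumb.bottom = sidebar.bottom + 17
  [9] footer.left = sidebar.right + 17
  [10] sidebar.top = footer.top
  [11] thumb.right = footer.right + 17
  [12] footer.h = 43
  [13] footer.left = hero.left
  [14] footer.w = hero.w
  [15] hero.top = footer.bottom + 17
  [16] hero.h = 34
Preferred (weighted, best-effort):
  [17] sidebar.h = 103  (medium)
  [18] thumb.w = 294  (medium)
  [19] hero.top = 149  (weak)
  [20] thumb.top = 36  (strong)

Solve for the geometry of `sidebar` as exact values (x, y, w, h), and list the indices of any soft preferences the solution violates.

1. sidebar.x = 41  [sidebar.left = thumb.left + 17]
2. sidebar.y = 53  [sidebar.top = thumb.top + 17]
3. sidebar.h = 138  [thumb.bottom = sidebar.bottom + 17]
4. sidebar.w = 97  [footer.left = sidebar.right + 17]

sidebar = (x=41, y=53, w=97, h=138)
violated soft preferences: 17, 18, 19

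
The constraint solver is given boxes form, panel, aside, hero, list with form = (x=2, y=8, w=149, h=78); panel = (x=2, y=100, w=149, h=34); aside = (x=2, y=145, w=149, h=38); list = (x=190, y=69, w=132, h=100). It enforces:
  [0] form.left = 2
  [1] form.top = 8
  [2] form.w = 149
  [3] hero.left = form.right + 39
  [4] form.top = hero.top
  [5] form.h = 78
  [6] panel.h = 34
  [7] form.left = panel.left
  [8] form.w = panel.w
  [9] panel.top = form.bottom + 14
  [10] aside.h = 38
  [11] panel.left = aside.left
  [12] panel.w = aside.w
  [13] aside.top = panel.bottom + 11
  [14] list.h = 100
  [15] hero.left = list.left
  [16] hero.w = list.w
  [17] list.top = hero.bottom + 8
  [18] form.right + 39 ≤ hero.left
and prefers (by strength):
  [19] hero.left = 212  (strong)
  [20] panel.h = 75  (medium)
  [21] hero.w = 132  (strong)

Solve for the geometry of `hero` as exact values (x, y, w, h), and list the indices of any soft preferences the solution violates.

hero = (x=190, y=8, w=132, h=53)
violated soft preferences: 19, 20

1. hero.x = 190  [hero.left = form.right + 39]
2. hero.y = 8  [form.top = hero.top]
3. hero.w = 132  [hero.w = list.w]
4. hero.h = 53  [list.top = hero.bottom + 8]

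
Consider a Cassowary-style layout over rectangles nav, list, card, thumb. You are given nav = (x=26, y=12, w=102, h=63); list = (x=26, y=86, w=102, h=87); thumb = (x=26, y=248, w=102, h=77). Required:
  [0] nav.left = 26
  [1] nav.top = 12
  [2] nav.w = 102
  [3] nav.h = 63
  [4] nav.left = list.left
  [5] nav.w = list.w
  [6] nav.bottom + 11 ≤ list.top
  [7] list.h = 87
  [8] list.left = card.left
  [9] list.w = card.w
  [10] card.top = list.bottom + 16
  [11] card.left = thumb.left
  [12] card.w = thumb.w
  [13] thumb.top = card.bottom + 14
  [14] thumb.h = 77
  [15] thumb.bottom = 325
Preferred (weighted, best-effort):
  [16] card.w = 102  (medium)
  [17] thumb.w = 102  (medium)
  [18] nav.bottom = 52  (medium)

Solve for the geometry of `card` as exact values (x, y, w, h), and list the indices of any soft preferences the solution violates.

1. card.x = 26  [list.left = card.left]
2. card.w = 102  [list.w = card.w]
3. card.y = 189  [card.top = list.bottom + 16]
4. card.h = 45  [thumb.top = card.bottom + 14]

card = (x=26, y=189, w=102, h=45)
violated soft preferences: 18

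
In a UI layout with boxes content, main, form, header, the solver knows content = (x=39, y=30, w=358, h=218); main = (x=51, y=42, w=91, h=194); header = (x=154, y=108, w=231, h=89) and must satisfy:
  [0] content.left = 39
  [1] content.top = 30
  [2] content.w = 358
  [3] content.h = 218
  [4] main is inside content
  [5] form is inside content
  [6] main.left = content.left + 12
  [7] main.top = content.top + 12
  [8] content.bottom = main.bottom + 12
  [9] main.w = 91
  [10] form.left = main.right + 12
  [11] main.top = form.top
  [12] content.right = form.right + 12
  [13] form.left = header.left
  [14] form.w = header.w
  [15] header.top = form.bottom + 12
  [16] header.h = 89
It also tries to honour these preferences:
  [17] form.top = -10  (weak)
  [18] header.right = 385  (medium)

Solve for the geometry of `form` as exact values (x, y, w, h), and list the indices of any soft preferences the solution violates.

form = (x=154, y=42, w=231, h=54)
violated soft preferences: 17

1. form.x = 154  [form.left = main.right + 12]
2. form.y = 42  [main.top = form.top]
3. form.w = 231  [content.right = form.right + 12]
4. form.h = 54  [header.top = form.bottom + 12]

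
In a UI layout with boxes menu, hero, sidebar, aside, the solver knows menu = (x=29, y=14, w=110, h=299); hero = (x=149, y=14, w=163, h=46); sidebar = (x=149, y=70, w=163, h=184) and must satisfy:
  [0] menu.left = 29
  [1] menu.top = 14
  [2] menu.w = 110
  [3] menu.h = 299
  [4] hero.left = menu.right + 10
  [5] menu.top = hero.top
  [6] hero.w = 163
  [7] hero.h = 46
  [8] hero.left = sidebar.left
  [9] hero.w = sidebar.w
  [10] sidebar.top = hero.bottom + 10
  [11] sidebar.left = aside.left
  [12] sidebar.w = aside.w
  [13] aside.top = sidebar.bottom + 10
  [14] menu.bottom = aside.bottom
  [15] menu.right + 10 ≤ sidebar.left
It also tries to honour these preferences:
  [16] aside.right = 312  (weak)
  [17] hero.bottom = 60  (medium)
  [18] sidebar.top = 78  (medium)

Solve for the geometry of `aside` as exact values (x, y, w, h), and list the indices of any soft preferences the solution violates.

1. aside.x = 149  [sidebar.left = aside.left]
2. aside.w = 163  [sidebar.w = aside.w]
3. aside.y = 264  [aside.top = sidebar.bottom + 10]
4. aside.h = 49  [menu.bottom = aside.bottom]

aside = (x=149, y=264, w=163, h=49)
violated soft preferences: 18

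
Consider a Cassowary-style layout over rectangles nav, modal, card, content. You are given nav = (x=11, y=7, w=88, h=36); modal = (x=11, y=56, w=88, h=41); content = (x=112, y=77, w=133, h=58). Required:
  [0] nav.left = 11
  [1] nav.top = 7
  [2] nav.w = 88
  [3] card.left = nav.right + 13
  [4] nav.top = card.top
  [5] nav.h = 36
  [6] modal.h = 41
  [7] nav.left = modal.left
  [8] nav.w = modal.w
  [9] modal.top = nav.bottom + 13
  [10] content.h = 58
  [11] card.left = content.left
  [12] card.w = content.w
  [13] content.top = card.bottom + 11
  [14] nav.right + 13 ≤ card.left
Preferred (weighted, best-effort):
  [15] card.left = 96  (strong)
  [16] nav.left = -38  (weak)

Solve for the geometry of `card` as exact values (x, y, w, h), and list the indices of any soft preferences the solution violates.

1. card.x = 112  [card.left = nav.right + 13]
2. card.y = 7  [nav.top = card.top]
3. card.w = 133  [card.w = content.w]
4. card.h = 59  [content.top = card.bottom + 11]

card = (x=112, y=7, w=133, h=59)
violated soft preferences: 15, 16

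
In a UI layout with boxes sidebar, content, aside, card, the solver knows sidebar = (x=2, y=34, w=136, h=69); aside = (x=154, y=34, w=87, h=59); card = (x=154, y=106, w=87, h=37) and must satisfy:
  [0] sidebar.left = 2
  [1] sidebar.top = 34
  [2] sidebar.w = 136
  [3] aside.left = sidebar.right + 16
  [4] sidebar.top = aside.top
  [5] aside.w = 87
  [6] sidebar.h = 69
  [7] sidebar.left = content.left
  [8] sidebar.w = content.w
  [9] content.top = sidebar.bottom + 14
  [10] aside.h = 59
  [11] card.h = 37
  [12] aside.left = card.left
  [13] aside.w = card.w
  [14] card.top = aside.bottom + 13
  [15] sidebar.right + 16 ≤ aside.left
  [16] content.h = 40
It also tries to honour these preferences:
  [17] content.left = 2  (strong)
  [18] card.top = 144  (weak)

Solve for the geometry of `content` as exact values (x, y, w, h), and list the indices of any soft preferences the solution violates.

content = (x=2, y=117, w=136, h=40)
violated soft preferences: 18

1. content.x = 2  [sidebar.left = content.left]
2. content.w = 136  [sidebar.w = content.w]
3. content.y = 117  [content.top = sidebar.bottom + 14]
4. content.h = 40  [content.h = 40]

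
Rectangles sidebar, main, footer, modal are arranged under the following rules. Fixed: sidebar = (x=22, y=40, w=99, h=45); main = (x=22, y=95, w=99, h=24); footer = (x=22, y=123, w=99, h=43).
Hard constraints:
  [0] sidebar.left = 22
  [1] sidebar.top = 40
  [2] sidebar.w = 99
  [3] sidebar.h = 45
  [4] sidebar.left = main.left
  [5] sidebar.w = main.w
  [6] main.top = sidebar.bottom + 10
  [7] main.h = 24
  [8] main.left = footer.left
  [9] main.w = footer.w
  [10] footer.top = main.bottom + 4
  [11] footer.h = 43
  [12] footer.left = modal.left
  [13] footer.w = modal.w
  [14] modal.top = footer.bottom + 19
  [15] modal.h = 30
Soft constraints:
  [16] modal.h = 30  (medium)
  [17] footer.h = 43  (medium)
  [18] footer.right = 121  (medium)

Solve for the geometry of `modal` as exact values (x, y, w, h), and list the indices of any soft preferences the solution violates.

1. modal.x = 22  [footer.left = modal.left]
2. modal.w = 99  [footer.w = modal.w]
3. modal.y = 185  [modal.top = footer.bottom + 19]
4. modal.h = 30  [modal.h = 30]

modal = (x=22, y=185, w=99, h=30)
violated soft preferences: none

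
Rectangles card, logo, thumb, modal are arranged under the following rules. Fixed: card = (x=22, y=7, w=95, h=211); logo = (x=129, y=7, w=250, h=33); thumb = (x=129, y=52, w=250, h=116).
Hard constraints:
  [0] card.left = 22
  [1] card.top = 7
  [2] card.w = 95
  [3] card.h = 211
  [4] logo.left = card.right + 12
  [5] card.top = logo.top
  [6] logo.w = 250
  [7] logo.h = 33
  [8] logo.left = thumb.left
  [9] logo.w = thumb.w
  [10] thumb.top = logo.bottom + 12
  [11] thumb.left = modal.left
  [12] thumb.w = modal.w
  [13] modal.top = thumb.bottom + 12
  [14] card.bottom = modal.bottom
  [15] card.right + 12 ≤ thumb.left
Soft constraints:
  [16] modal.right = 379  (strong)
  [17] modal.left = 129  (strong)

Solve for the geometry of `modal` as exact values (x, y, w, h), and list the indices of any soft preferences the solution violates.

modal = (x=129, y=180, w=250, h=38)
violated soft preferences: none

1. modal.x = 129  [thumb.left = modal.left]
2. modal.w = 250  [thumb.w = modal.w]
3. modal.y = 180  [modal.top = thumb.bottom + 12]
4. modal.h = 38  [card.bottom = modal.bottom]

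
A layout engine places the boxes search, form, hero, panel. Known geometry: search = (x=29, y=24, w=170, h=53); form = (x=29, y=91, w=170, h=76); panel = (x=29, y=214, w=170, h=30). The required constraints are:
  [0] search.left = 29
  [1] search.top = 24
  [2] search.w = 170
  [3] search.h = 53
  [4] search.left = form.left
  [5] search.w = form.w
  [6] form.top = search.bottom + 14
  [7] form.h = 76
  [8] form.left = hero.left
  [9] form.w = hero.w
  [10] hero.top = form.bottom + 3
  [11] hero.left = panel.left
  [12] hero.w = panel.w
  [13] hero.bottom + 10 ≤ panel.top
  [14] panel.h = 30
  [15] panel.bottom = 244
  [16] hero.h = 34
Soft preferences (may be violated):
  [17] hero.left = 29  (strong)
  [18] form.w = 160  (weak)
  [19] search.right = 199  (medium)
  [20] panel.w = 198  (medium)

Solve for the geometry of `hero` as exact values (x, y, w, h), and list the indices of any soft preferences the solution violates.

hero = (x=29, y=170, w=170, h=34)
violated soft preferences: 18, 20

1. hero.x = 29  [form.left = hero.left]
2. hero.w = 170  [form.w = hero.w]
3. hero.y = 170  [hero.top = form.bottom + 3]
4. hero.h = 34  [hero.h = 34]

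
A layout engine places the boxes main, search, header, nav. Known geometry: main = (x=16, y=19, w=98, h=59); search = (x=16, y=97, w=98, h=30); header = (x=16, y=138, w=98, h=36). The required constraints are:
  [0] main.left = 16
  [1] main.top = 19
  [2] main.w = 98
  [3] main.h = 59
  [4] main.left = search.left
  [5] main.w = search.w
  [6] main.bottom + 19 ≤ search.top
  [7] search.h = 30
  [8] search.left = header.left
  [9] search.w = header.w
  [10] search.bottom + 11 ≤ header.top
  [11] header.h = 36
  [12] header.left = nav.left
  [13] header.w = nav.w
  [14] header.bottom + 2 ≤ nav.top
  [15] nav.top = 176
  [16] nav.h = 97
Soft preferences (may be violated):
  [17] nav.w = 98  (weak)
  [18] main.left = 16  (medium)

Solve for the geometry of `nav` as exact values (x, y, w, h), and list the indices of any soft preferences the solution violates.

nav = (x=16, y=176, w=98, h=97)
violated soft preferences: none

1. nav.x = 16  [header.left = nav.left]
2. nav.w = 98  [header.w = nav.w]
3. nav.y = 176  [nav.top = 176]
4. nav.h = 97  [nav.h = 97]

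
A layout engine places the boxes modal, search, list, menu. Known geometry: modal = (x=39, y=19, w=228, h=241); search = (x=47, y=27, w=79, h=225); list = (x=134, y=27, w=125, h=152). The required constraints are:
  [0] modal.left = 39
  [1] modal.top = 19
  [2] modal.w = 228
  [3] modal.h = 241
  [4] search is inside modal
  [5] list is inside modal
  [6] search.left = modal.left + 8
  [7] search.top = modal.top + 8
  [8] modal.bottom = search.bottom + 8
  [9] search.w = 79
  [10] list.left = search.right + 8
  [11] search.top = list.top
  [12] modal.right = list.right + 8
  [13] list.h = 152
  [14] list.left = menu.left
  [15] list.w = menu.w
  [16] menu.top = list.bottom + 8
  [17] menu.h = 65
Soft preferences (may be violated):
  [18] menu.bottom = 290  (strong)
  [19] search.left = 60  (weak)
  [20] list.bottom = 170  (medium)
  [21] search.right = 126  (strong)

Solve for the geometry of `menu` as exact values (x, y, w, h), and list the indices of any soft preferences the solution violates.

1. menu.x = 134  [list.left = menu.left]
2. menu.w = 125  [list.w = menu.w]
3. menu.y = 187  [menu.top = list.bottom + 8]
4. menu.h = 65  [menu.h = 65]

menu = (x=134, y=187, w=125, h=65)
violated soft preferences: 18, 19, 20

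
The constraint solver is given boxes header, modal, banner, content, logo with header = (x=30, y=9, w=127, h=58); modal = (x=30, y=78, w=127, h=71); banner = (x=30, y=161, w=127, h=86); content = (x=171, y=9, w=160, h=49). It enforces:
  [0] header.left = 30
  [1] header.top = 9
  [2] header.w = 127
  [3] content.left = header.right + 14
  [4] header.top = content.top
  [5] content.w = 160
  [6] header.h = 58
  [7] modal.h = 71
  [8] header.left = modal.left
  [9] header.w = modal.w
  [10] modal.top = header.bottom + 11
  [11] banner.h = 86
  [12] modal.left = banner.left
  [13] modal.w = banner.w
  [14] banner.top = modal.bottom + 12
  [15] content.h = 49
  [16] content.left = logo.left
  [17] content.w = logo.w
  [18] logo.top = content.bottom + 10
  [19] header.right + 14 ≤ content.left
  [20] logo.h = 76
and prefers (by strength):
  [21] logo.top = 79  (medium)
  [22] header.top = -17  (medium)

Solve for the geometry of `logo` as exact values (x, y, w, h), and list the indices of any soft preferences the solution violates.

logo = (x=171, y=68, w=160, h=76)
violated soft preferences: 21, 22

1. logo.x = 171  [content.left = logo.left]
2. logo.w = 160  [content.w = logo.w]
3. logo.y = 68  [logo.top = content.bottom + 10]
4. logo.h = 76  [logo.h = 76]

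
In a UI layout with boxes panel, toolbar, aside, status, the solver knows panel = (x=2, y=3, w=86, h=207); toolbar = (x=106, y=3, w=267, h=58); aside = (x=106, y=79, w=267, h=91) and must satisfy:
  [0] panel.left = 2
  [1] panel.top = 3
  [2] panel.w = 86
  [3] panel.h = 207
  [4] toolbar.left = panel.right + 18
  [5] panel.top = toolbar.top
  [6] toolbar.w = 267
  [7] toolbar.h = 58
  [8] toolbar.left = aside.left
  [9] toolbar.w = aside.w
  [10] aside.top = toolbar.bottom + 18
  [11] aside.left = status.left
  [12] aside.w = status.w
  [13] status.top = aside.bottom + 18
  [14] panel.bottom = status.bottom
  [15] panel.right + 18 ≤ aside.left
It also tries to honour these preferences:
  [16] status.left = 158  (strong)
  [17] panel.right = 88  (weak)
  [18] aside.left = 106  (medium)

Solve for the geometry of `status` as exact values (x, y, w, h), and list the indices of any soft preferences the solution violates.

status = (x=106, y=188, w=267, h=22)
violated soft preferences: 16

1. status.x = 106  [aside.left = status.left]
2. status.w = 267  [aside.w = status.w]
3. status.y = 188  [status.top = aside.bottom + 18]
4. status.h = 22  [panel.bottom = status.bottom]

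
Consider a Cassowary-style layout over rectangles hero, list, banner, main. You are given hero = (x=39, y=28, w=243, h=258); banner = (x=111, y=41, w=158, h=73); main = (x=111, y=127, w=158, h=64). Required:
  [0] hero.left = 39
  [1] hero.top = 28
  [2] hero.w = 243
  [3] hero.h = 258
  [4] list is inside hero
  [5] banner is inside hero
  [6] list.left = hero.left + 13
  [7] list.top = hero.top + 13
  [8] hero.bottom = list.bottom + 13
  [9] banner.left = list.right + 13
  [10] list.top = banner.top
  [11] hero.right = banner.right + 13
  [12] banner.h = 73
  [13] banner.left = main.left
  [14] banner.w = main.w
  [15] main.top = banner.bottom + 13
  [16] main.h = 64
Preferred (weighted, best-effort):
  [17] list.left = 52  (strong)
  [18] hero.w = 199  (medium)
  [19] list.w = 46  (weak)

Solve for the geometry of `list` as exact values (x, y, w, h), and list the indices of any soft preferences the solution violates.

list = (x=52, y=41, w=46, h=232)
violated soft preferences: 18

1. list.x = 52  [list.left = hero.left + 13]
2. list.y = 41  [list.top = hero.top + 13]
3. list.h = 232  [hero.bottom = list.bottom + 13]
4. list.w = 46  [banner.left = list.right + 13]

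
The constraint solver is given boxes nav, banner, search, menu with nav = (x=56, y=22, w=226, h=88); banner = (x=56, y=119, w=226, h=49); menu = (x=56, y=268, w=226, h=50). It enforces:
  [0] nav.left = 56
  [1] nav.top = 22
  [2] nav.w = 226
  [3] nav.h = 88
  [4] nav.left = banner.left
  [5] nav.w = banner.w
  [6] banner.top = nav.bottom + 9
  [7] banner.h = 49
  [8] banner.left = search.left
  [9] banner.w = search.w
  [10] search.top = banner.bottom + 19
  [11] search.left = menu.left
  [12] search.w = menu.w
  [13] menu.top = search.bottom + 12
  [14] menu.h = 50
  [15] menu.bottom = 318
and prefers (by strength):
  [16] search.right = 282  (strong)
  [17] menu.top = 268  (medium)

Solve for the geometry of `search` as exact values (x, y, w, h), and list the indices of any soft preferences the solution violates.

search = (x=56, y=187, w=226, h=69)
violated soft preferences: none

1. search.x = 56  [banner.left = search.left]
2. search.w = 226  [banner.w = search.w]
3. search.y = 187  [search.top = banner.bottom + 19]
4. search.h = 69  [menu.top = search.bottom + 12]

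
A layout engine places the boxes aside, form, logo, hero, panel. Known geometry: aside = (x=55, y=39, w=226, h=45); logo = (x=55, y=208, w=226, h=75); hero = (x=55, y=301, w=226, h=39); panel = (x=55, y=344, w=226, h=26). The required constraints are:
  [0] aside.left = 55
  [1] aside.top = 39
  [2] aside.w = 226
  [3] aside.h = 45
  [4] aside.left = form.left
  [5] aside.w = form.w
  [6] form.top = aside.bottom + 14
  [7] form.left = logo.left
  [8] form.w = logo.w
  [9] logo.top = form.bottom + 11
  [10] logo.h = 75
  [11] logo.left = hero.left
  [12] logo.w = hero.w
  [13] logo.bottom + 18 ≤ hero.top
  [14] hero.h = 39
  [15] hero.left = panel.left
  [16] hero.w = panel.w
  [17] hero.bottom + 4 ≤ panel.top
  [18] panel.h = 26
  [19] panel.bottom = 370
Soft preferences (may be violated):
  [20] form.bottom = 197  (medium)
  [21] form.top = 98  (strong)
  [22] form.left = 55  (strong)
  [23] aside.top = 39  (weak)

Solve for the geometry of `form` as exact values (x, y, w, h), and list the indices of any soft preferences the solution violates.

form = (x=55, y=98, w=226, h=99)
violated soft preferences: none

1. form.x = 55  [aside.left = form.left]
2. form.w = 226  [aside.w = form.w]
3. form.y = 98  [form.top = aside.bottom + 14]
4. form.h = 99  [logo.top = form.bottom + 11]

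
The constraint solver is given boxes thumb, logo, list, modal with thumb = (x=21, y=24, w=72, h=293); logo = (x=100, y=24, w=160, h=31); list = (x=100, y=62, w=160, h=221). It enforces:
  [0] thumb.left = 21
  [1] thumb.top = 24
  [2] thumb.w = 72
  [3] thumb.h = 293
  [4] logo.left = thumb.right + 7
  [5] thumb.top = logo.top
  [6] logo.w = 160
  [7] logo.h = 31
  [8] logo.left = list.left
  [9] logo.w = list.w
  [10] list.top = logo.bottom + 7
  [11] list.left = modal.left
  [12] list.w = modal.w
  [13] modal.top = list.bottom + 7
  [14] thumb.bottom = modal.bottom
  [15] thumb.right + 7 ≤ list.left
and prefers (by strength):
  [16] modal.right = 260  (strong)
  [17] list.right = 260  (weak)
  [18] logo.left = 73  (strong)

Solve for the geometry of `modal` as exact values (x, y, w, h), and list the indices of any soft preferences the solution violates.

modal = (x=100, y=290, w=160, h=27)
violated soft preferences: 18

1. modal.x = 100  [list.left = modal.left]
2. modal.w = 160  [list.w = modal.w]
3. modal.y = 290  [modal.top = list.bottom + 7]
4. modal.h = 27  [thumb.bottom = modal.bottom]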